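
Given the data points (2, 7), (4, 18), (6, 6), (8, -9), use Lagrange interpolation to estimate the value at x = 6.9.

Lagrange interpolation formula:
P(x) = Σ yᵢ × Lᵢ(x)
where Lᵢ(x) = Π_{j≠i} (x - xⱼ)/(xᵢ - xⱼ)

L_0(6.9) = (6.9 - 4)/(2 - 4) × (6.9 - 6)/(2 - 6) × (6.9 - 8)/(2 - 8) = 0.059813
L_1(6.9) = (6.9 - 2)/(4 - 2) × (6.9 - 6)/(4 - 6) × (6.9 - 8)/(4 - 8) = -0.303188
L_2(6.9) = (6.9 - 2)/(6 - 2) × (6.9 - 4)/(6 - 4) × (6.9 - 8)/(6 - 8) = 0.976937
L_3(6.9) = (6.9 - 2)/(8 - 2) × (6.9 - 4)/(8 - 4) × (6.9 - 6)/(8 - 6) = 0.266438

P(6.9) = 7×L_0(6.9) + 18×L_1(6.9) + 6×L_2(6.9) + (-9)×L_3(6.9)
P(6.9) = -1.575000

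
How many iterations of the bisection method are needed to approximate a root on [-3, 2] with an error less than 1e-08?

We need (b-a)/2^n ≤ 1e-08
(2 - (-3))/2^n ≤ 1e-08
5/2^n ≤ 1e-08
2^n ≥ 500000000
n ≥ log₂(500000000) = 28.90
n ≥ 29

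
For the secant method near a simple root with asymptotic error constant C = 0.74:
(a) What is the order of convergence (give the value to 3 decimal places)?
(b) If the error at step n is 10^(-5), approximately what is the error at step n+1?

(a) Secant method has superlinear convergence with order φ = (1+√5)/2 ≈ 1.618.
    This means |e_{n+1}| ≈ C|e_n|^1.618.

(b) With |e_n| = 10^(-5) and C = 0.74:
    |e_{n+1}| ≈ 0.74 × (10^(-5))^1.618 = 0.74 × 10^(-8.09)

(a) ≈ 1.618 (golden ratio); (b) |e_{n+1}| ≈ 6.013e-09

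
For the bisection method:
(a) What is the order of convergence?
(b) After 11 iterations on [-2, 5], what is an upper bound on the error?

(a) Bisection has linear (order 1) convergence; the error is halved each step.

(b) Error bound = (b-a)/2^n = (5 - (-2))/2^{11}
    = 7/2^{11}

(a) 1 (linear); (b) error ≤ 3.42e-03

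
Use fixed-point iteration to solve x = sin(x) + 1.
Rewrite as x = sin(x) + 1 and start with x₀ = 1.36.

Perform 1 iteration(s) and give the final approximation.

Equation: x = sin(x) + 1
Fixed-point form: x = sin(x) + 1
x₀ = 1.36

x_1 = g(1.360000) = 1.977865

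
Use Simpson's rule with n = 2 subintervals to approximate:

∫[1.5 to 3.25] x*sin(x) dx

f(x) = x*sin(x)
a = 1.5, b = 3.25, n = 2
h = (b - a)/n = 0.875000

Simpson's rule: (h/3)[f(x₀) + 4f(x₁) + 2f(x₂) + ... + f(xₙ)]

x_0 = 1.5000, f(x_0) = 1.496242, coefficient = 1
x_1 = 2.3750, f(x_1) = 1.647502, coefficient = 4
x_2 = 3.2500, f(x_2) = -0.351634, coefficient = 1

I ≈ (0.875000/3) × 7.734616 = 2.255930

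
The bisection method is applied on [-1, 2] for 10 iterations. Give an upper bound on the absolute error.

Bisection error bound: |error| ≤ (b-a)/2^n
|error| ≤ (2 - (-1))/2^10 = 3/2^10
|error| ≤ 0.0029296875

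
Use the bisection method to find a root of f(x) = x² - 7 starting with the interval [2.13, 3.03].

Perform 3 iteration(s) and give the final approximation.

f(x) = x² - 7
Initial interval: [2.13, 3.03]

Iteration 1:
  c_1 = (2.130000 + 3.030000)/2 = 2.580000
  f(c_1) = f(2.580000) = -0.343600
  f(a) × f(c) ≥ 0, new interval: [2.580000, 3.030000]
Iteration 2:
  c_2 = (2.580000 + 3.030000)/2 = 2.805000
  f(c_2) = f(2.805000) = 0.868025
  f(a) × f(c) < 0, new interval: [2.580000, 2.805000]
Iteration 3:
  c_3 = (2.580000 + 2.805000)/2 = 2.692500
  f(c_3) = f(2.692500) = 0.249556
  f(a) × f(c) < 0, new interval: [2.580000, 2.692500]

After 3 iteration(s), the approximation is c_3 = 2.692500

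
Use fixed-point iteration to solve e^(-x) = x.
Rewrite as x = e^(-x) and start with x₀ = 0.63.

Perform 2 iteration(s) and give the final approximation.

Equation: e^(-x) = x
Fixed-point form: x = e^(-x)
x₀ = 0.63

x_1 = g(0.630000) = 0.532592
x_2 = g(0.532592) = 0.587081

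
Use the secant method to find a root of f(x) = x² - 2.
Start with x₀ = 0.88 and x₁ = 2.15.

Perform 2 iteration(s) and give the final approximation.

f(x) = x² - 2
x₀ = 0.88, x₁ = 2.15

Secant formula: x_{n+1} = x_n - f(x_n)(x_n - x_{n-1})/(f(x_n) - f(x_{n-1}))

Iteration 1:
  f(0.880000) = -1.225600
  f(2.150000) = 2.622500
  x_2 = 2.150000 - 2.622500×(2.150000 - 0.880000)/(2.622500 - (-1.225600))
       = 1.284488
Iteration 2:
  f(2.150000) = 2.622500
  f(1.284488) = -0.350089
  x_3 = 1.284488 - (-0.350089)×(1.284488 - 2.150000)/(-0.350089 - 2.622500)
       = 1.386422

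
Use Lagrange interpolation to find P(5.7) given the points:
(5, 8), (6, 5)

Lagrange interpolation formula:
P(x) = Σ yᵢ × Lᵢ(x)
where Lᵢ(x) = Π_{j≠i} (x - xⱼ)/(xᵢ - xⱼ)

L_0(5.7) = (5.7 - 6)/(5 - 6) = 0.300000
L_1(5.7) = (5.7 - 5)/(6 - 5) = 0.700000

P(5.7) = 8×L_0(5.7) + 5×L_1(5.7)
P(5.7) = 5.900000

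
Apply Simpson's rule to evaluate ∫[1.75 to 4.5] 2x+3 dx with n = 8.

f(x) = 2x+3
a = 1.75, b = 4.5, n = 8
h = (b - a)/n = 0.343750

Simpson's rule: (h/3)[f(x₀) + 4f(x₁) + 2f(x₂) + ... + f(xₙ)]

x_0 = 1.7500, f(x_0) = 6.500000, coefficient = 1
x_1 = 2.0938, f(x_1) = 7.187500, coefficient = 4
x_2 = 2.4375, f(x_2) = 7.875000, coefficient = 2
x_3 = 2.7812, f(x_3) = 8.562500, coefficient = 4
x_4 = 3.1250, f(x_4) = 9.250000, coefficient = 2
x_5 = 3.4688, f(x_5) = 9.937500, coefficient = 4
x_6 = 3.8125, f(x_6) = 10.625000, coefficient = 2
x_7 = 4.1562, f(x_7) = 11.312500, coefficient = 4
x_8 = 4.5000, f(x_8) = 12.000000, coefficient = 1

I ≈ (0.343750/3) × 222.000000 = 25.437500
Exact value: 25.437500
Error: 0.000000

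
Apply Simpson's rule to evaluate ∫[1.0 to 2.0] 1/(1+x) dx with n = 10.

f(x) = 1/(1+x)
a = 1.0, b = 2.0, n = 10
h = (b - a)/n = 0.100000

Simpson's rule: (h/3)[f(x₀) + 4f(x₁) + 2f(x₂) + ... + f(xₙ)]

x_0 = 1.0000, f(x_0) = 0.500000, coefficient = 1
x_1 = 1.1000, f(x_1) = 0.476190, coefficient = 4
x_2 = 1.2000, f(x_2) = 0.454545, coefficient = 2
x_3 = 1.3000, f(x_3) = 0.434783, coefficient = 4
x_4 = 1.4000, f(x_4) = 0.416667, coefficient = 2
x_5 = 1.5000, f(x_5) = 0.400000, coefficient = 4
x_6 = 1.6000, f(x_6) = 0.384615, coefficient = 2
x_7 = 1.7000, f(x_7) = 0.370370, coefficient = 4
x_8 = 1.8000, f(x_8) = 0.357143, coefficient = 2
x_9 = 1.9000, f(x_9) = 0.344828, coefficient = 4
x_10 = 2.0000, f(x_10) = 0.333333, coefficient = 1

I ≈ (0.100000/3) × 12.163958 = 0.405465
Exact value: 0.405465
Error: 0.000000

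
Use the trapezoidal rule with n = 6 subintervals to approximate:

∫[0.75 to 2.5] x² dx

f(x) = x²
a = 0.75, b = 2.5, n = 6
h = (b - a)/n = 0.291667

Trapezoidal rule: (h/2)[f(x₀) + 2f(x₁) + 2f(x₂) + ... + f(xₙ)]

x_0 = 0.7500, f(x_0) = 0.562500, coefficient = 1
x_1 = 1.0417, f(x_1) = 1.085069, coefficient = 2
x_2 = 1.3333, f(x_2) = 1.777778, coefficient = 2
x_3 = 1.6250, f(x_3) = 2.640625, coefficient = 2
x_4 = 1.9167, f(x_4) = 3.673611, coefficient = 2
x_5 = 2.2083, f(x_5) = 4.876736, coefficient = 2
x_6 = 2.5000, f(x_6) = 6.250000, coefficient = 1

I ≈ (0.291667/2) × 34.920139 = 5.092520
Exact value: 5.067708
Error: 0.024812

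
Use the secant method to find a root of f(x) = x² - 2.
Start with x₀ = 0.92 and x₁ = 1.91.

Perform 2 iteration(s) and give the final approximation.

f(x) = x² - 2
x₀ = 0.92, x₁ = 1.91

Secant formula: x_{n+1} = x_n - f(x_n)(x_n - x_{n-1})/(f(x_n) - f(x_{n-1}))

Iteration 1:
  f(0.920000) = -1.153600
  f(1.910000) = 1.648100
  x_2 = 1.910000 - 1.648100×(1.910000 - 0.920000)/(1.648100 - (-1.153600))
       = 1.327633
Iteration 2:
  f(1.910000) = 1.648100
  f(1.327633) = -0.237392
  x_3 = 1.327633 - (-0.237392)×(1.327633 - 1.910000)/(-0.237392 - 1.648100)
       = 1.400955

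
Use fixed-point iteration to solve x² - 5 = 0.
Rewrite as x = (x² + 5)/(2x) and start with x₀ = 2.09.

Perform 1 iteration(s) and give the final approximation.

Equation: x² - 5 = 0
Fixed-point form: x = (x² + 5)/(2x)
x₀ = 2.09

x_1 = g(2.090000) = 2.241172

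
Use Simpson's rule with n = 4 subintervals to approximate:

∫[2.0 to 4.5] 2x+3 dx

f(x) = 2x+3
a = 2.0, b = 4.5, n = 4
h = (b - a)/n = 0.625000

Simpson's rule: (h/3)[f(x₀) + 4f(x₁) + 2f(x₂) + ... + f(xₙ)]

x_0 = 2.0000, f(x_0) = 7.000000, coefficient = 1
x_1 = 2.6250, f(x_1) = 8.250000, coefficient = 4
x_2 = 3.2500, f(x_2) = 9.500000, coefficient = 2
x_3 = 3.8750, f(x_3) = 10.750000, coefficient = 4
x_4 = 4.5000, f(x_4) = 12.000000, coefficient = 1

I ≈ (0.625000/3) × 114.000000 = 23.750000
Exact value: 23.750000
Error: 0.000000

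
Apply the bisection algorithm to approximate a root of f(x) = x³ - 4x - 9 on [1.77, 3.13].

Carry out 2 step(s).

f(x) = x³ - 4x - 9
Initial interval: [1.77, 3.13]

Iteration 1:
  c_1 = (1.770000 + 3.130000)/2 = 2.450000
  f(c_1) = f(2.450000) = -4.093875
  f(a) × f(c) ≥ 0, new interval: [2.450000, 3.130000]
Iteration 2:
  c_2 = (2.450000 + 3.130000)/2 = 2.790000
  f(c_2) = f(2.790000) = 1.557639
  f(a) × f(c) < 0, new interval: [2.450000, 2.790000]

After 2 iteration(s), the approximation is c_2 = 2.790000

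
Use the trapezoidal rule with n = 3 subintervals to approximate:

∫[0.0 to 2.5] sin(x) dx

f(x) = sin(x)
a = 0.0, b = 2.5, n = 3
h = (b - a)/n = 0.833333

Trapezoidal rule: (h/2)[f(x₀) + 2f(x₁) + 2f(x₂) + ... + f(xₙ)]

x_0 = 0.0000, f(x_0) = 0.000000, coefficient = 1
x_1 = 0.8333, f(x_1) = 0.740177, coefficient = 2
x_2 = 1.6667, f(x_2) = 0.995408, coefficient = 2
x_3 = 2.5000, f(x_3) = 0.598472, coefficient = 1

I ≈ (0.833333/2) × 4.069642 = 1.695684
Exact value: 1.801144
Error: 0.105460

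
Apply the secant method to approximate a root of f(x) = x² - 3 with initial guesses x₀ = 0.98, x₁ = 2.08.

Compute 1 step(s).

f(x) = x² - 3
x₀ = 0.98, x₁ = 2.08

Secant formula: x_{n+1} = x_n - f(x_n)(x_n - x_{n-1})/(f(x_n) - f(x_{n-1}))

Iteration 1:
  f(0.980000) = -2.039600
  f(2.080000) = 1.326400
  x_2 = 2.080000 - 1.326400×(2.080000 - 0.980000)/(1.326400 - (-2.039600))
       = 1.646536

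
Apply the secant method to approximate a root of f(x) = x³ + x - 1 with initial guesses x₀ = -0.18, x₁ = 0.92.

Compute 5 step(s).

f(x) = x³ + x - 1
x₀ = -0.18, x₁ = 0.92

Secant formula: x_{n+1} = x_n - f(x_n)(x_n - x_{n-1})/(f(x_n) - f(x_{n-1}))

Iteration 1:
  f(-0.180000) = -1.185832
  f(0.920000) = 0.698688
  x_2 = 0.920000 - 0.698688×(0.920000 - (-0.180000))/(0.698688 - (-1.185832))
       = 0.512174
Iteration 2:
  f(0.920000) = 0.698688
  f(0.512174) = -0.353472
  x_3 = 0.512174 - (-0.353472)×(0.512174 - 0.920000)/(-0.353472 - 0.698688)
       = 0.649182
Iteration 3:
  f(0.512174) = -0.353472
  f(0.649182) = -0.077227
  x_4 = 0.649182 - (-0.077227)×(0.649182 - 0.512174)/(-0.077227 - (-0.353472))
       = 0.687485
Iteration 4:
  f(0.649182) = -0.077227
  f(0.687485) = 0.012415
  x_5 = 0.687485 - 0.012415×(0.687485 - 0.649182)/(0.012415 - (-0.077227))
       = 0.682180
Iteration 5:
  f(0.687485) = 0.012415
  f(0.682180) = -0.000353
  x_6 = 0.682180 - (-0.000353)×(0.682180 - 0.687485)/(-0.000353 - 0.012415)
       = 0.682327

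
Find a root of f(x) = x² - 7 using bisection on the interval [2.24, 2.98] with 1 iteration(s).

f(x) = x² - 7
Initial interval: [2.24, 2.98]

Iteration 1:
  c_1 = (2.240000 + 2.980000)/2 = 2.610000
  f(c_1) = f(2.610000) = -0.187900
  f(a) × f(c) ≥ 0, new interval: [2.610000, 2.980000]

After 1 iteration(s), the approximation is c_1 = 2.610000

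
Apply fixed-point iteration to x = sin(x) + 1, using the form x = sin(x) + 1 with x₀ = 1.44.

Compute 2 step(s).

Equation: x = sin(x) + 1
Fixed-point form: x = sin(x) + 1
x₀ = 1.44

x_1 = g(1.440000) = 1.991458
x_2 = g(1.991458) = 1.912819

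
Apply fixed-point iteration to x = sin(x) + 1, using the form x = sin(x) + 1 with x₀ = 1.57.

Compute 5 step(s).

Equation: x = sin(x) + 1
Fixed-point form: x = sin(x) + 1
x₀ = 1.57

x_1 = g(1.570000) = 2.000000
x_2 = g(2.000000) = 1.909298
x_3 = g(1.909298) = 1.943253
x_4 = g(1.943253) = 1.931436
x_5 = g(1.931436) = 1.935671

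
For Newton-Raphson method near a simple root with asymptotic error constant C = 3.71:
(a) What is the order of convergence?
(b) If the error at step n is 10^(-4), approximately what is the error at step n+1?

(a) Newton-Raphson has quadratic (order 2) convergence near simple roots.
    This means |e_{n+1}| ≈ C|e_n|².

(b) With |e_n| = 10^(-4) and C = 3.71:
    |e_{n+1}| ≈ 3.71 × (10^(-4))² = 3.71 × 10^(-8)

(a) 2 (quadratic); (b) |e_{n+1}| ≈ 3.710e-08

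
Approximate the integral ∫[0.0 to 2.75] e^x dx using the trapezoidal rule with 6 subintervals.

f(x) = e^x
a = 0.0, b = 2.75, n = 6
h = (b - a)/n = 0.458333

Trapezoidal rule: (h/2)[f(x₀) + 2f(x₁) + 2f(x₂) + ... + f(xₙ)]

x_0 = 0.0000, f(x_0) = 1.000000, coefficient = 1
x_1 = 0.4583, f(x_1) = 1.581436, coefficient = 2
x_2 = 0.9167, f(x_2) = 2.500940, coefficient = 2
x_3 = 1.3750, f(x_3) = 3.955077, coefficient = 2
x_4 = 1.8333, f(x_4) = 6.254701, coefficient = 2
x_5 = 2.2917, f(x_5) = 9.891410, coefficient = 2
x_6 = 2.7500, f(x_6) = 15.642632, coefficient = 1

I ≈ (0.458333/2) × 65.009759 = 14.898070
Exact value: 14.642632
Error: 0.255438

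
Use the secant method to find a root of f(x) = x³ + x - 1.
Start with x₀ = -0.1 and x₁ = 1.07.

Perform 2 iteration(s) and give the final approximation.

f(x) = x³ + x - 1
x₀ = -0.1, x₁ = 1.07

Secant formula: x_{n+1} = x_n - f(x_n)(x_n - x_{n-1})/(f(x_n) - f(x_{n-1}))

Iteration 1:
  f(-0.100000) = -1.101000
  f(1.070000) = 1.295043
  x_2 = 1.070000 - 1.295043×(1.070000 - (-0.100000))/(1.295043 - (-1.101000))
       = 0.437624
Iteration 2:
  f(1.070000) = 1.295043
  f(0.437624) = -0.478565
  x_3 = 0.437624 - (-0.478565)×(0.437624 - 1.070000)/(-0.478565 - 1.295043)
       = 0.608255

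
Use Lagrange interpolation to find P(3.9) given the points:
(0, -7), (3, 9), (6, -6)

Lagrange interpolation formula:
P(x) = Σ yᵢ × Lᵢ(x)
where Lᵢ(x) = Π_{j≠i} (x - xⱼ)/(xᵢ - xⱼ)

L_0(3.9) = (3.9 - 3)/(0 - 3) × (3.9 - 6)/(0 - 6) = -0.105000
L_1(3.9) = (3.9 - 0)/(3 - 0) × (3.9 - 6)/(3 - 6) = 0.910000
L_2(3.9) = (3.9 - 0)/(6 - 0) × (3.9 - 3)/(6 - 3) = 0.195000

P(3.9) = (-7)×L_0(3.9) + 9×L_1(3.9) + (-6)×L_2(3.9)
P(3.9) = 7.755000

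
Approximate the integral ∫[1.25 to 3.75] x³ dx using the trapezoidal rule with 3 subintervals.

f(x) = x³
a = 1.25, b = 3.75, n = 3
h = (b - a)/n = 0.833333

Trapezoidal rule: (h/2)[f(x₀) + 2f(x₁) + 2f(x₂) + ... + f(xₙ)]

x_0 = 1.2500, f(x_0) = 1.953125, coefficient = 1
x_1 = 2.0833, f(x_1) = 9.042245, coefficient = 2
x_2 = 2.9167, f(x_2) = 24.811921, coefficient = 2
x_3 = 3.7500, f(x_3) = 52.734375, coefficient = 1

I ≈ (0.833333/2) × 122.395833 = 50.998264
Exact value: 48.828125
Error: 2.170139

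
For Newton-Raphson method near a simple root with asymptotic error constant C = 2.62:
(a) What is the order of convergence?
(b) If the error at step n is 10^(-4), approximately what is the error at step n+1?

(a) Newton-Raphson has quadratic (order 2) convergence near simple roots.
    This means |e_{n+1}| ≈ C|e_n|².

(b) With |e_n| = 10^(-4) and C = 2.62:
    |e_{n+1}| ≈ 2.62 × (10^(-4))² = 2.62 × 10^(-8)

(a) 2 (quadratic); (b) |e_{n+1}| ≈ 2.620e-08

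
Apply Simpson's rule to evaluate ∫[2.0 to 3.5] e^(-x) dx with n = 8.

f(x) = e^(-x)
a = 2.0, b = 3.5, n = 8
h = (b - a)/n = 0.187500

Simpson's rule: (h/3)[f(x₀) + 4f(x₁) + 2f(x₂) + ... + f(xₙ)]

x_0 = 2.0000, f(x_0) = 0.135335, coefficient = 1
x_1 = 2.1875, f(x_1) = 0.112197, coefficient = 4
x_2 = 2.3750, f(x_2) = 0.093014, coefficient = 2
x_3 = 2.5625, f(x_3) = 0.077112, coefficient = 4
x_4 = 2.7500, f(x_4) = 0.063928, coefficient = 2
x_5 = 2.9375, f(x_5) = 0.052998, coefficient = 4
x_6 = 3.1250, f(x_6) = 0.043937, coefficient = 2
x_7 = 3.3125, f(x_7) = 0.036425, coefficient = 4
x_8 = 3.5000, f(x_8) = 0.030197, coefficient = 1

I ≈ (0.187500/3) × 1.682218 = 0.105139
Exact value: 0.105138
Error: 0.000001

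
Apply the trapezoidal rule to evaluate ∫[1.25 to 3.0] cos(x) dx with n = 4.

f(x) = cos(x)
a = 1.25, b = 3.0, n = 4
h = (b - a)/n = 0.437500

Trapezoidal rule: (h/2)[f(x₀) + 2f(x₁) + 2f(x₂) + ... + f(xₙ)]

x_0 = 1.2500, f(x_0) = 0.315322, coefficient = 1
x_1 = 1.6875, f(x_1) = -0.116439, coefficient = 2
x_2 = 2.1250, f(x_2) = -0.526266, coefficient = 2
x_3 = 2.5625, f(x_3) = -0.836960, coefficient = 2
x_4 = 3.0000, f(x_4) = -0.989992, coefficient = 1

I ≈ (0.437500/2) × -3.634000 = -0.794937
Exact value: -0.807865
Error: 0.012927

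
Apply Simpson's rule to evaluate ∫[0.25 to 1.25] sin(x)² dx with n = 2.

f(x) = sin(x)²
a = 0.25, b = 1.25, n = 2
h = (b - a)/n = 0.500000

Simpson's rule: (h/3)[f(x₀) + 4f(x₁) + 2f(x₂) + ... + f(xₙ)]

x_0 = 0.2500, f(x_0) = 0.061209, coefficient = 1
x_1 = 0.7500, f(x_1) = 0.464631, coefficient = 4
x_2 = 1.2500, f(x_2) = 0.900572, coefficient = 1

I ≈ (0.500000/3) × 2.820306 = 0.470051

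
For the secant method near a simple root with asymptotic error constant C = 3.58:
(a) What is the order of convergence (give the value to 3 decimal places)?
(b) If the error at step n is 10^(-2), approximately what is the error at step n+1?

(a) Secant method has superlinear convergence with order φ = (1+√5)/2 ≈ 1.618.
    This means |e_{n+1}| ≈ C|e_n|^1.618.

(b) With |e_n| = 10^(-2) and C = 3.58:
    |e_{n+1}| ≈ 3.58 × (10^(-2))^1.618 = 3.58 × 10^(-3.24)

(a) ≈ 1.618 (golden ratio); (b) |e_{n+1}| ≈ 2.079e-03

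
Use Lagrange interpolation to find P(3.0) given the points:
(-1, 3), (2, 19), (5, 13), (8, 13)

Lagrange interpolation formula:
P(x) = Σ yᵢ × Lᵢ(x)
where Lᵢ(x) = Π_{j≠i} (x - xⱼ)/(xᵢ - xⱼ)

L_0(3.0) = (3.0 - 2)/(-1 - 2) × (3.0 - 5)/(-1 - 5) × (3.0 - 8)/(-1 - 8) = -0.061728
L_1(3.0) = (3.0 - (-1))/(2 - (-1)) × (3.0 - 5)/(2 - 5) × (3.0 - 8)/(2 - 8) = 0.740741
L_2(3.0) = (3.0 - (-1))/(5 - (-1)) × (3.0 - 2)/(5 - 2) × (3.0 - 8)/(5 - 8) = 0.370370
L_3(3.0) = (3.0 - (-1))/(8 - (-1)) × (3.0 - 2)/(8 - 2) × (3.0 - 5)/(8 - 5) = -0.049383

P(3.0) = 3×L_0(3.0) + 19×L_1(3.0) + 13×L_2(3.0) + 13×L_3(3.0)
P(3.0) = 18.061728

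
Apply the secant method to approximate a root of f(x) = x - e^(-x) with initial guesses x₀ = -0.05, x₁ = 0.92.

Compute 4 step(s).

f(x) = x - e^(-x)
x₀ = -0.05, x₁ = 0.92

Secant formula: x_{n+1} = x_n - f(x_n)(x_n - x_{n-1})/(f(x_n) - f(x_{n-1}))

Iteration 1:
  f(-0.050000) = -1.101271
  f(0.920000) = 0.521481
  x_2 = 0.920000 - 0.521481×(0.920000 - (-0.050000))/(0.521481 - (-1.101271))
       = 0.608285
Iteration 2:
  f(0.920000) = 0.521481
  f(0.608285) = 0.064001
  x_3 = 0.608285 - 0.064001×(0.608285 - 0.920000)/(0.064001 - 0.521481)
       = 0.564676
Iteration 3:
  f(0.608285) = 0.064001
  f(0.564676) = -0.003868
  x_4 = 0.564676 - (-0.003868)×(0.564676 - 0.608285)/(-0.003868 - 0.064001)
       = 0.567162
Iteration 4:
  f(0.564676) = -0.003868
  f(0.567162) = 0.000029
  x_5 = 0.567162 - 0.000029×(0.567162 - 0.564676)/(0.000029 - (-0.003868))
       = 0.567143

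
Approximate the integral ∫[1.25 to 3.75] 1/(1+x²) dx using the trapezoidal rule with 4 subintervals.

f(x) = 1/(1+x²)
a = 1.25, b = 3.75, n = 4
h = (b - a)/n = 0.625000

Trapezoidal rule: (h/2)[f(x₀) + 2f(x₁) + 2f(x₂) + ... + f(xₙ)]

x_0 = 1.2500, f(x_0) = 0.390244, coefficient = 1
x_1 = 1.8750, f(x_1) = 0.221453, coefficient = 2
x_2 = 2.5000, f(x_2) = 0.137931, coefficient = 2
x_3 = 3.1250, f(x_3) = 0.092888, coefficient = 2
x_4 = 3.7500, f(x_4) = 0.066390, coefficient = 1

I ≈ (0.625000/2) × 1.361179 = 0.425368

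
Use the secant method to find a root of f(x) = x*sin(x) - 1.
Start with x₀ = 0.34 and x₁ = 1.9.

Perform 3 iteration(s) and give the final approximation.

f(x) = x*sin(x) - 1
x₀ = 0.34, x₁ = 1.9

Secant formula: x_{n+1} = x_n - f(x_n)(x_n - x_{n-1})/(f(x_n) - f(x_{n-1}))

Iteration 1:
  f(0.340000) = -0.886614
  f(1.900000) = 0.797970
  x_2 = 1.900000 - 0.797970×(1.900000 - 0.340000)/(0.797970 - (-0.886614))
       = 1.161044
Iteration 2:
  f(1.900000) = 0.797970
  f(1.161044) = 0.064933
  x_3 = 1.161044 - 0.064933×(1.161044 - 1.900000)/(0.064933 - 0.797970)
       = 1.095587
Iteration 3:
  f(1.161044) = 0.064933
  f(1.095587) = -0.025807
  x_4 = 1.095587 - (-0.025807)×(1.095587 - 1.161044)/(-0.025807 - 0.064933)
       = 1.114204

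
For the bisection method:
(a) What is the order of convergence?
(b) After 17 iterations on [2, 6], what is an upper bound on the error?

(a) Bisection has linear (order 1) convergence; the error is halved each step.

(b) Error bound = (b-a)/2^n = (6 - 2)/2^{17}
    = 4/2^{17}

(a) 1 (linear); (b) error ≤ 3.05e-05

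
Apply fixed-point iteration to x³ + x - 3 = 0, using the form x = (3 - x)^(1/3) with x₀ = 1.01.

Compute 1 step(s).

Equation: x³ + x - 3 = 0
Fixed-point form: x = (3 - x)^(1/3)
x₀ = 1.01

x_1 = g(1.010000) = 1.257818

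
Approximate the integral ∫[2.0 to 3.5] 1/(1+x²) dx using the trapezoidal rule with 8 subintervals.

f(x) = 1/(1+x²)
a = 2.0, b = 3.5, n = 8
h = (b - a)/n = 0.187500

Trapezoidal rule: (h/2)[f(x₀) + 2f(x₁) + 2f(x₂) + ... + f(xₙ)]

x_0 = 2.0000, f(x_0) = 0.200000, coefficient = 1
x_1 = 2.1875, f(x_1) = 0.172856, coefficient = 2
x_2 = 2.3750, f(x_2) = 0.150588, coefficient = 2
x_3 = 2.5625, f(x_3) = 0.132163, coefficient = 2
x_4 = 2.7500, f(x_4) = 0.116788, coefficient = 2
x_5 = 2.9375, f(x_5) = 0.103854, coefficient = 2
x_6 = 3.1250, f(x_6) = 0.092888, coefficient = 2
x_7 = 3.3125, f(x_7) = 0.083524, coefficient = 2
x_8 = 3.5000, f(x_8) = 0.075472, coefficient = 1

I ≈ (0.187500/2) × 1.980795 = 0.185700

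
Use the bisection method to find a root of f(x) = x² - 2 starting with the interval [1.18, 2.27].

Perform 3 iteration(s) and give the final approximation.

f(x) = x² - 2
Initial interval: [1.18, 2.27]

Iteration 1:
  c_1 = (1.180000 + 2.270000)/2 = 1.725000
  f(c_1) = f(1.725000) = 0.975625
  f(a) × f(c) < 0, new interval: [1.180000, 1.725000]
Iteration 2:
  c_2 = (1.180000 + 1.725000)/2 = 1.452500
  f(c_2) = f(1.452500) = 0.109756
  f(a) × f(c) < 0, new interval: [1.180000, 1.452500]
Iteration 3:
  c_3 = (1.180000 + 1.452500)/2 = 1.316250
  f(c_3) = f(1.316250) = -0.267486
  f(a) × f(c) ≥ 0, new interval: [1.316250, 1.452500]

After 3 iteration(s), the approximation is c_3 = 1.316250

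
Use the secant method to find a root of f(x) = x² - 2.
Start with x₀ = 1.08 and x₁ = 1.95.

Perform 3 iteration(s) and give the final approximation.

f(x) = x² - 2
x₀ = 1.08, x₁ = 1.95

Secant formula: x_{n+1} = x_n - f(x_n)(x_n - x_{n-1})/(f(x_n) - f(x_{n-1}))

Iteration 1:
  f(1.080000) = -0.833600
  f(1.950000) = 1.802500
  x_2 = 1.950000 - 1.802500×(1.950000 - 1.080000)/(1.802500 - (-0.833600))
       = 1.355116
Iteration 2:
  f(1.950000) = 1.802500
  f(1.355116) = -0.163662
  x_3 = 1.355116 - (-0.163662)×(1.355116 - 1.950000)/(-0.163662 - 1.802500)
       = 1.404633
Iteration 3:
  f(1.355116) = -0.163662
  f(1.404633) = -0.027005
  x_4 = 1.404633 - (-0.027005)×(1.404633 - 1.355116)/(-0.027005 - (-0.163662))
       = 1.414419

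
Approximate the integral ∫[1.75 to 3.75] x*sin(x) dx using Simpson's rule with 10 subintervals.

f(x) = x*sin(x)
a = 1.75, b = 3.75, n = 10
h = (b - a)/n = 0.200000

Simpson's rule: (h/3)[f(x₀) + 4f(x₁) + 2f(x₂) + ... + f(xₙ)]

x_0 = 1.7500, f(x_0) = 1.721975, coefficient = 1
x_1 = 1.9500, f(x_1) = 1.811471, coefficient = 4
x_2 = 2.1500, f(x_2) = 1.799332, coefficient = 2
x_3 = 2.3500, f(x_3) = 1.671962, coefficient = 4
x_4 = 2.5500, f(x_4) = 1.422093, coefficient = 2
x_5 = 2.7500, f(x_5) = 1.049568, coefficient = 4
x_6 = 2.9500, f(x_6) = 0.561747, coefficient = 2
x_7 = 3.1500, f(x_7) = -0.026483, coefficient = 4
x_8 = 3.3500, f(x_8) = -0.693122, coefficient = 2
x_9 = 3.5500, f(x_9) = -1.409876, coefficient = 4
x_10 = 3.7500, f(x_10) = -2.143355, coefficient = 1

I ≈ (0.200000/3) × 18.145294 = 1.209686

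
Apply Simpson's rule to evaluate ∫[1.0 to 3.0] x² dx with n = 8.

f(x) = x²
a = 1.0, b = 3.0, n = 8
h = (b - a)/n = 0.250000

Simpson's rule: (h/3)[f(x₀) + 4f(x₁) + 2f(x₂) + ... + f(xₙ)]

x_0 = 1.0000, f(x_0) = 1.000000, coefficient = 1
x_1 = 1.2500, f(x_1) = 1.562500, coefficient = 4
x_2 = 1.5000, f(x_2) = 2.250000, coefficient = 2
x_3 = 1.7500, f(x_3) = 3.062500, coefficient = 4
x_4 = 2.0000, f(x_4) = 4.000000, coefficient = 2
x_5 = 2.2500, f(x_5) = 5.062500, coefficient = 4
x_6 = 2.5000, f(x_6) = 6.250000, coefficient = 2
x_7 = 2.7500, f(x_7) = 7.562500, coefficient = 4
x_8 = 3.0000, f(x_8) = 9.000000, coefficient = 1

I ≈ (0.250000/3) × 104.000000 = 8.666667
Exact value: 8.666667
Error: 0.000000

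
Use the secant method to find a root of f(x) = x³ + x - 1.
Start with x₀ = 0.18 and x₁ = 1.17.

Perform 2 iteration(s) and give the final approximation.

f(x) = x³ + x - 1
x₀ = 0.18, x₁ = 1.17

Secant formula: x_{n+1} = x_n - f(x_n)(x_n - x_{n-1})/(f(x_n) - f(x_{n-1}))

Iteration 1:
  f(0.180000) = -0.814168
  f(1.170000) = 1.771613
  x_2 = 1.170000 - 1.771613×(1.170000 - 0.180000)/(1.771613 - (-0.814168))
       = 0.491715
Iteration 2:
  f(1.170000) = 1.771613
  f(0.491715) = -0.389397
  x_3 = 0.491715 - (-0.389397)×(0.491715 - 1.170000)/(-0.389397 - 1.771613)
       = 0.613936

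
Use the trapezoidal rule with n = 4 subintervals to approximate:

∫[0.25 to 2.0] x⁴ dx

f(x) = x⁴
a = 0.25, b = 2.0, n = 4
h = (b - a)/n = 0.437500

Trapezoidal rule: (h/2)[f(x₀) + 2f(x₁) + 2f(x₂) + ... + f(xₙ)]

x_0 = 0.2500, f(x_0) = 0.003906, coefficient = 1
x_1 = 0.6875, f(x_1) = 0.223404, coefficient = 2
x_2 = 1.1250, f(x_2) = 1.601807, coefficient = 2
x_3 = 1.5625, f(x_3) = 5.960464, coefficient = 2
x_4 = 2.0000, f(x_4) = 16.000000, coefficient = 1

I ≈ (0.437500/2) × 31.575256 = 6.907087
Exact value: 6.399805
Error: 0.507283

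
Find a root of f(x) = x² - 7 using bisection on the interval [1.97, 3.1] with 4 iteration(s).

f(x) = x² - 7
Initial interval: [1.97, 3.1]

Iteration 1:
  c_1 = (1.970000 + 3.100000)/2 = 2.535000
  f(c_1) = f(2.535000) = -0.573775
  f(a) × f(c) ≥ 0, new interval: [2.535000, 3.100000]
Iteration 2:
  c_2 = (2.535000 + 3.100000)/2 = 2.817500
  f(c_2) = f(2.817500) = 0.938306
  f(a) × f(c) < 0, new interval: [2.535000, 2.817500]
Iteration 3:
  c_3 = (2.535000 + 2.817500)/2 = 2.676250
  f(c_3) = f(2.676250) = 0.162314
  f(a) × f(c) < 0, new interval: [2.535000, 2.676250]
Iteration 4:
  c_4 = (2.535000 + 2.676250)/2 = 2.605625
  f(c_4) = f(2.605625) = -0.210718
  f(a) × f(c) ≥ 0, new interval: [2.605625, 2.676250]

After 4 iteration(s), the approximation is c_4 = 2.605625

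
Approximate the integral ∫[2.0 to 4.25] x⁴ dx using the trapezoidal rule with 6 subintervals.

f(x) = x⁴
a = 2.0, b = 4.25, n = 6
h = (b - a)/n = 0.375000

Trapezoidal rule: (h/2)[f(x₀) + 2f(x₁) + 2f(x₂) + ... + f(xₙ)]

x_0 = 2.0000, f(x_0) = 16.000000, coefficient = 1
x_1 = 2.3750, f(x_1) = 31.816650, coefficient = 2
x_2 = 2.7500, f(x_2) = 57.191406, coefficient = 2
x_3 = 3.1250, f(x_3) = 95.367432, coefficient = 2
x_4 = 3.5000, f(x_4) = 150.062500, coefficient = 2
x_5 = 3.8750, f(x_5) = 225.468994, coefficient = 2
x_6 = 4.2500, f(x_6) = 326.253906, coefficient = 1

I ≈ (0.375000/2) × 1462.067871 = 274.137726
Exact value: 270.915820
Error: 3.221906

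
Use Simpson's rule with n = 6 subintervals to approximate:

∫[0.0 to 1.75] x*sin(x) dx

f(x) = x*sin(x)
a = 0.0, b = 1.75, n = 6
h = (b - a)/n = 0.291667

Simpson's rule: (h/3)[f(x₀) + 4f(x₁) + 2f(x₂) + ... + f(xₙ)]

x_0 = 0.0000, f(x_0) = 0.000000, coefficient = 1
x_1 = 0.2917, f(x_1) = 0.083868, coefficient = 4
x_2 = 0.5833, f(x_2) = 0.321305, coefficient = 2
x_3 = 0.8750, f(x_3) = 0.671601, coefficient = 4
x_4 = 1.1667, f(x_4) = 1.072686, coefficient = 2
x_5 = 1.4583, f(x_5) = 1.449121, coefficient = 4
x_6 = 1.7500, f(x_6) = 1.721975, coefficient = 1

I ≈ (0.291667/3) × 13.328316 = 1.295809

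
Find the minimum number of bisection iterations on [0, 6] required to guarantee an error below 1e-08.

We need (b-a)/2^n ≤ 1e-08
(6 - 0)/2^n ≤ 1e-08
6/2^n ≤ 1e-08
2^n ≥ 600000000
n ≥ log₂(600000000) = 29.16
n ≥ 30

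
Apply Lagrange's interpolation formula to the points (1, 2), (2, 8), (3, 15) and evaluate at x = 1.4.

Lagrange interpolation formula:
P(x) = Σ yᵢ × Lᵢ(x)
where Lᵢ(x) = Π_{j≠i} (x - xⱼ)/(xᵢ - xⱼ)

L_0(1.4) = (1.4 - 2)/(1 - 2) × (1.4 - 3)/(1 - 3) = 0.480000
L_1(1.4) = (1.4 - 1)/(2 - 1) × (1.4 - 3)/(2 - 3) = 0.640000
L_2(1.4) = (1.4 - 1)/(3 - 1) × (1.4 - 2)/(3 - 2) = -0.120000

P(1.4) = 2×L_0(1.4) + 8×L_1(1.4) + 15×L_2(1.4)
P(1.4) = 4.280000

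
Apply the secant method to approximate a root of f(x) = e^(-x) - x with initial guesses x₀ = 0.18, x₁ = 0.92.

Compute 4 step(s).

f(x) = e^(-x) - x
x₀ = 0.18, x₁ = 0.92

Secant formula: x_{n+1} = x_n - f(x_n)(x_n - x_{n-1})/(f(x_n) - f(x_{n-1}))

Iteration 1:
  f(0.180000) = 0.655270
  f(0.920000) = -0.521481
  x_2 = 0.920000 - (-0.521481)×(0.920000 - 0.180000)/(-0.521481 - 0.655270)
       = 0.592067
Iteration 2:
  f(0.920000) = -0.521481
  f(0.592067) = -0.038884
  x_3 = 0.592067 - (-0.038884)×(0.592067 - 0.920000)/(-0.038884 - (-0.521481))
       = 0.565644
Iteration 3:
  f(0.592067) = -0.038884
  f(0.565644) = 0.002350
  x_4 = 0.565644 - 0.002350×(0.565644 - 0.592067)/(0.002350 - (-0.038884))
       = 0.567150
Iteration 4:
  f(0.565644) = 0.002350
  f(0.567150) = -0.000011
  x_5 = 0.567150 - (-0.000011)×(0.567150 - 0.565644)/(-0.000011 - 0.002350)
       = 0.567143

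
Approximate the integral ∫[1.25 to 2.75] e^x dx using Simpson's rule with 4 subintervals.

f(x) = e^x
a = 1.25, b = 2.75, n = 4
h = (b - a)/n = 0.375000

Simpson's rule: (h/3)[f(x₀) + 4f(x₁) + 2f(x₂) + ... + f(xₙ)]

x_0 = 1.2500, f(x_0) = 3.490343, coefficient = 1
x_1 = 1.6250, f(x_1) = 5.078419, coefficient = 4
x_2 = 2.0000, f(x_2) = 7.389056, coefficient = 2
x_3 = 2.3750, f(x_3) = 10.751013, coefficient = 4
x_4 = 2.7500, f(x_4) = 15.642632, coefficient = 1

I ≈ (0.375000/3) × 97.228816 = 12.153602
Exact value: 12.152289
Error: 0.001313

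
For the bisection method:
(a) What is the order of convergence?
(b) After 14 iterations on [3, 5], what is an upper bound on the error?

(a) Bisection has linear (order 1) convergence; the error is halved each step.

(b) Error bound = (b-a)/2^n = (5 - 3)/2^{14}
    = 2/2^{14}

(a) 1 (linear); (b) error ≤ 1.22e-04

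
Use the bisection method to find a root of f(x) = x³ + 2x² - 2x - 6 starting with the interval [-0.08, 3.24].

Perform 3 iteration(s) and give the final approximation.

f(x) = x³ + 2x² - 2x - 6
Initial interval: [-0.08, 3.24]

Iteration 1:
  c_1 = (-0.080000 + 3.240000)/2 = 1.580000
  f(c_1) = f(1.580000) = -0.222888
  f(a) × f(c) ≥ 0, new interval: [1.580000, 3.240000]
Iteration 2:
  c_2 = (1.580000 + 3.240000)/2 = 2.410000
  f(c_2) = f(2.410000) = 14.793721
  f(a) × f(c) < 0, new interval: [1.580000, 2.410000]
Iteration 3:
  c_3 = (1.580000 + 2.410000)/2 = 1.995000
  f(c_3) = f(1.995000) = 5.910200
  f(a) × f(c) < 0, new interval: [1.580000, 1.995000]

After 3 iteration(s), the approximation is c_3 = 1.995000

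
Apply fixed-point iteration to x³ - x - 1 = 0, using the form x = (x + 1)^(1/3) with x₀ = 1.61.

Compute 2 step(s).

Equation: x³ - x - 1 = 0
Fixed-point form: x = (x + 1)^(1/3)
x₀ = 1.61

x_1 = g(1.610000) = 1.376830
x_2 = g(1.376830) = 1.334543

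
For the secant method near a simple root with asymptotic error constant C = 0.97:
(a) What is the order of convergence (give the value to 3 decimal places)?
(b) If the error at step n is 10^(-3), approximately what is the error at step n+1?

(a) Secant method has superlinear convergence with order φ = (1+√5)/2 ≈ 1.618.
    This means |e_{n+1}| ≈ C|e_n|^1.618.

(b) With |e_n| = 10^(-3) and C = 0.97:
    |e_{n+1}| ≈ 0.97 × (10^(-3))^1.618 = 0.97 × 10^(-4.85)

(a) ≈ 1.618 (golden ratio); (b) |e_{n+1}| ≈ 1.357e-05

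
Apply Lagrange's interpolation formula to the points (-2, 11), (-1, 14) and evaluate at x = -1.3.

Lagrange interpolation formula:
P(x) = Σ yᵢ × Lᵢ(x)
where Lᵢ(x) = Π_{j≠i} (x - xⱼ)/(xᵢ - xⱼ)

L_0(-1.3) = (-1.3 - (-1))/(-2 - (-1)) = 0.300000
L_1(-1.3) = (-1.3 - (-2))/(-1 - (-2)) = 0.700000

P(-1.3) = 11×L_0(-1.3) + 14×L_1(-1.3)
P(-1.3) = 13.100000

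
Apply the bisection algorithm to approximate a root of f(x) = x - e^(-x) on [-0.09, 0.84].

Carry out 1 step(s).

f(x) = x - e^(-x)
Initial interval: [-0.09, 0.84]

Iteration 1:
  c_1 = (-0.090000 + 0.840000)/2 = 0.375000
  f(c_1) = f(0.375000) = -0.312289
  f(a) × f(c) ≥ 0, new interval: [0.375000, 0.840000]

After 1 iteration(s), the approximation is c_1 = 0.375000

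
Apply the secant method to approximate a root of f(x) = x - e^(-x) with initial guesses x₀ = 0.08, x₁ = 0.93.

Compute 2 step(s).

f(x) = x - e^(-x)
x₀ = 0.08, x₁ = 0.93

Secant formula: x_{n+1} = x_n - f(x_n)(x_n - x_{n-1})/(f(x_n) - f(x_{n-1}))

Iteration 1:
  f(0.080000) = -0.843116
  f(0.930000) = 0.535446
  x_2 = 0.930000 - 0.535446×(0.930000 - 0.080000)/(0.535446 - (-0.843116))
       = 0.599852
Iteration 2:
  f(0.930000) = 0.535446
  f(0.599852) = 0.050960
  x_3 = 0.599852 - 0.050960×(0.599852 - 0.930000)/(0.050960 - 0.535446)
       = 0.565126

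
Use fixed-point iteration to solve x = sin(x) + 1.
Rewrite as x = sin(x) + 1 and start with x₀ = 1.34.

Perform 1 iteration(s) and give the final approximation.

Equation: x = sin(x) + 1
Fixed-point form: x = sin(x) + 1
x₀ = 1.34

x_1 = g(1.340000) = 1.973485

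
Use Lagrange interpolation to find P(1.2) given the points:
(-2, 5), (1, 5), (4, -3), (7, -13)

Lagrange interpolation formula:
P(x) = Σ yᵢ × Lᵢ(x)
where Lᵢ(x) = Π_{j≠i} (x - xⱼ)/(xᵢ - xⱼ)

L_0(1.2) = (1.2 - 1)/(-2 - 1) × (1.2 - 4)/(-2 - 4) × (1.2 - 7)/(-2 - 7) = -0.020049
L_1(1.2) = (1.2 - (-2))/(1 - (-2)) × (1.2 - 4)/(1 - 4) × (1.2 - 7)/(1 - 7) = 0.962370
L_2(1.2) = (1.2 - (-2))/(4 - (-2)) × (1.2 - 1)/(4 - 1) × (1.2 - 7)/(4 - 7) = 0.068741
L_3(1.2) = (1.2 - (-2))/(7 - (-2)) × (1.2 - 1)/(7 - 1) × (1.2 - 4)/(7 - 4) = -0.011062

P(1.2) = 5×L_0(1.2) + 5×L_1(1.2) + (-3)×L_2(1.2) + (-13)×L_3(1.2)
P(1.2) = 4.649185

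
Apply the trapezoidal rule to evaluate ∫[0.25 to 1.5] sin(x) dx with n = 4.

f(x) = sin(x)
a = 0.25, b = 1.5, n = 4
h = (b - a)/n = 0.312500

Trapezoidal rule: (h/2)[f(x₀) + 2f(x₁) + 2f(x₂) + ... + f(xₙ)]

x_0 = 0.2500, f(x_0) = 0.247404, coefficient = 1
x_1 = 0.5625, f(x_1) = 0.533303, coefficient = 2
x_2 = 0.8750, f(x_2) = 0.767544, coefficient = 2
x_3 = 1.1875, f(x_3) = 0.927437, coefficient = 2
x_4 = 1.5000, f(x_4) = 0.997495, coefficient = 1

I ≈ (0.312500/2) × 5.701465 = 0.890854
Exact value: 0.898175
Error: 0.007321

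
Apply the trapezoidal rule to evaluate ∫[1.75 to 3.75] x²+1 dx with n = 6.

f(x) = x²+1
a = 1.75, b = 3.75, n = 6
h = (b - a)/n = 0.333333

Trapezoidal rule: (h/2)[f(x₀) + 2f(x₁) + 2f(x₂) + ... + f(xₙ)]

x_0 = 1.7500, f(x_0) = 4.062500, coefficient = 1
x_1 = 2.0833, f(x_1) = 5.340278, coefficient = 2
x_2 = 2.4167, f(x_2) = 6.840278, coefficient = 2
x_3 = 2.7500, f(x_3) = 8.562500, coefficient = 2
x_4 = 3.0833, f(x_4) = 10.506944, coefficient = 2
x_5 = 3.4167, f(x_5) = 12.673611, coefficient = 2
x_6 = 3.7500, f(x_6) = 15.062500, coefficient = 1

I ≈ (0.333333/2) × 106.972222 = 17.828704
Exact value: 17.791667
Error: 0.037037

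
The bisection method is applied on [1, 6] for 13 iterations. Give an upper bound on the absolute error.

Bisection error bound: |error| ≤ (b-a)/2^n
|error| ≤ (6 - 1)/2^13 = 5/2^13
|error| ≤ 0.0006103516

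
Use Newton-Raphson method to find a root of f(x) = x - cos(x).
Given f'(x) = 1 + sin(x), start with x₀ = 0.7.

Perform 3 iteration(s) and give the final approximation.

f(x) = x - cos(x)
f'(x) = 1 + sin(x)
x₀ = 0.7

Newton-Raphson formula: x_{n+1} = x_n - f(x_n)/f'(x_n)

Iteration 1:
  f(0.700000) = -0.064842
  f'(0.700000) = 1.644218
  x_1 = 0.700000 - (-0.064842)/1.644218 = 0.739436
Iteration 2:
  f(0.739436) = 0.000588
  f'(0.739436) = 1.673872
  x_2 = 0.739436 - 0.000588/1.673872 = 0.739085
Iteration 3:
  f(0.739085) = 0.000000
  f'(0.739085) = 1.673612
  x_3 = 0.739085 - 0.000000/1.673612 = 0.739085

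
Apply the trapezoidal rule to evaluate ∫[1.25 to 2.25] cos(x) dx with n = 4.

f(x) = cos(x)
a = 1.25, b = 2.25, n = 4
h = (b - a)/n = 0.250000

Trapezoidal rule: (h/2)[f(x₀) + 2f(x₁) + 2f(x₂) + ... + f(xₙ)]

x_0 = 1.2500, f(x_0) = 0.315322, coefficient = 1
x_1 = 1.5000, f(x_1) = 0.070737, coefficient = 2
x_2 = 1.7500, f(x_2) = -0.178246, coefficient = 2
x_3 = 2.0000, f(x_3) = -0.416147, coefficient = 2
x_4 = 2.2500, f(x_4) = -0.628174, coefficient = 1

I ≈ (0.250000/2) × -1.360163 = -0.170020
Exact value: -0.170911
Error: 0.000891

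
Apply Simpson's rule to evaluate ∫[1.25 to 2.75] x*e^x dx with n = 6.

f(x) = x*e^x
a = 1.25, b = 2.75, n = 6
h = (b - a)/n = 0.250000

Simpson's rule: (h/3)[f(x₀) + 4f(x₁) + 2f(x₂) + ... + f(xₙ)]

x_0 = 1.2500, f(x_0) = 4.362929, coefficient = 1
x_1 = 1.5000, f(x_1) = 6.722534, coefficient = 4
x_2 = 1.7500, f(x_2) = 10.070555, coefficient = 2
x_3 = 2.0000, f(x_3) = 14.778112, coefficient = 4
x_4 = 2.2500, f(x_4) = 21.347406, coefficient = 2
x_5 = 2.5000, f(x_5) = 30.456235, coefficient = 4
x_6 = 2.7500, f(x_6) = 43.017238, coefficient = 1

I ≈ (0.250000/3) × 318.043610 = 26.503634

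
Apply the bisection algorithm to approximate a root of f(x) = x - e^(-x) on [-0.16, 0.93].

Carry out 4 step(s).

f(x) = x - e^(-x)
Initial interval: [-0.16, 0.93]

Iteration 1:
  c_1 = (-0.160000 + 0.930000)/2 = 0.385000
  f(c_1) = f(0.385000) = -0.295451
  f(a) × f(c) ≥ 0, new interval: [0.385000, 0.930000]
Iteration 2:
  c_2 = (0.385000 + 0.930000)/2 = 0.657500
  f(c_2) = f(0.657500) = 0.139355
  f(a) × f(c) < 0, new interval: [0.385000, 0.657500]
Iteration 3:
  c_3 = (0.385000 + 0.657500)/2 = 0.521250
  f(c_3) = f(0.521250) = -0.072528
  f(a) × f(c) ≥ 0, new interval: [0.521250, 0.657500]
Iteration 4:
  c_4 = (0.521250 + 0.657500)/2 = 0.589375
  f(c_4) = f(0.589375) = 0.034701
  f(a) × f(c) < 0, new interval: [0.521250, 0.589375]

After 4 iteration(s), the approximation is c_4 = 0.589375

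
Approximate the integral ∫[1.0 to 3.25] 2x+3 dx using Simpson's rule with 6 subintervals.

f(x) = 2x+3
a = 1.0, b = 3.25, n = 6
h = (b - a)/n = 0.375000

Simpson's rule: (h/3)[f(x₀) + 4f(x₁) + 2f(x₂) + ... + f(xₙ)]

x_0 = 1.0000, f(x_0) = 5.000000, coefficient = 1
x_1 = 1.3750, f(x_1) = 5.750000, coefficient = 4
x_2 = 1.7500, f(x_2) = 6.500000, coefficient = 2
x_3 = 2.1250, f(x_3) = 7.250000, coefficient = 4
x_4 = 2.5000, f(x_4) = 8.000000, coefficient = 2
x_5 = 2.8750, f(x_5) = 8.750000, coefficient = 4
x_6 = 3.2500, f(x_6) = 9.500000, coefficient = 1

I ≈ (0.375000/3) × 130.500000 = 16.312500
Exact value: 16.312500
Error: 0.000000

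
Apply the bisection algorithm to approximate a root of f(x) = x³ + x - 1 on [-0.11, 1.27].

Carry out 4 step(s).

f(x) = x³ + x - 1
Initial interval: [-0.11, 1.27]

Iteration 1:
  c_1 = (-0.110000 + 1.270000)/2 = 0.580000
  f(c_1) = f(0.580000) = -0.224888
  f(a) × f(c) ≥ 0, new interval: [0.580000, 1.270000]
Iteration 2:
  c_2 = (0.580000 + 1.270000)/2 = 0.925000
  f(c_2) = f(0.925000) = 0.716453
  f(a) × f(c) < 0, new interval: [0.580000, 0.925000]
Iteration 3:
  c_3 = (0.580000 + 0.925000)/2 = 0.752500
  f(c_3) = f(0.752500) = 0.178608
  f(a) × f(c) < 0, new interval: [0.580000, 0.752500]
Iteration 4:
  c_4 = (0.580000 + 0.752500)/2 = 0.666250
  f(c_4) = f(0.666250) = -0.038009
  f(a) × f(c) ≥ 0, new interval: [0.666250, 0.752500]

After 4 iteration(s), the approximation is c_4 = 0.666250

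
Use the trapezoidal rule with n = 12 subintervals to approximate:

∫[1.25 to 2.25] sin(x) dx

f(x) = sin(x)
a = 1.25, b = 2.25, n = 12
h = (b - a)/n = 0.083333

Trapezoidal rule: (h/2)[f(x₀) + 2f(x₁) + 2f(x₂) + ... + f(xₙ)]

x_0 = 1.2500, f(x_0) = 0.948985, coefficient = 1
x_1 = 1.3333, f(x_1) = 0.971938, coefficient = 2
x_2 = 1.4167, f(x_2) = 0.988146, coefficient = 2
x_3 = 1.5000, f(x_3) = 0.997495, coefficient = 2
x_4 = 1.5833, f(x_4) = 0.999921, coefficient = 2
x_5 = 1.6667, f(x_5) = 0.995408, coefficient = 2
x_6 = 1.7500, f(x_6) = 0.983986, coefficient = 2
x_7 = 1.8333, f(x_7) = 0.965735, coefficient = 2
x_8 = 1.9167, f(x_8) = 0.940781, coefficient = 2
x_9 = 2.0000, f(x_9) = 0.909297, coefficient = 2
x_10 = 2.0833, f(x_10) = 0.871503, coefficient = 2
x_11 = 2.1667, f(x_11) = 0.827660, coefficient = 2
x_12 = 2.2500, f(x_12) = 0.778073, coefficient = 1

I ≈ (0.083333/2) × 22.630798 = 0.942950
Exact value: 0.943496
Error: 0.000546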